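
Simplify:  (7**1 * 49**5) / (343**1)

7**1 = 7**1; 49**5 = 7**10; 343**1 = 7**3
Combine exponents: 7**8

7**8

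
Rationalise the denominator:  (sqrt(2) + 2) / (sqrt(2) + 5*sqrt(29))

(-2*sqrt(2) - 2 + 5*sqrt(58) + 10*sqrt(29))/723

Multiply numerator and denominator by -5*sqrt(29) + sqrt(2).
Denominator becomes -723; numerator becomes -10*sqrt(29) - 5*sqrt(58) + 2 + 2*sqrt(2).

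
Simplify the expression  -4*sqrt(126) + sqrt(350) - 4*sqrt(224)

-23*sqrt(14)

4*sqrt(126) = 12*sqrt(14); sqrt(350) = 5*sqrt(14); 4*sqrt(224) = 16*sqrt(14)
Combine: (-12 + 5 - 16)·sqrt(14) = -23*sqrt(14)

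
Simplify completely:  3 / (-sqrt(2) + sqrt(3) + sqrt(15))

Group as (sqrt(3) + sqrt(15)) - sqrt(2); multiply by (sqrt(3) + sqrt(15)) + sqrt(2), then rationalise the remaining surd.

(-21*sqrt(3) - 9*sqrt(10) + 24*sqrt(2) + 15*sqrt(15))/38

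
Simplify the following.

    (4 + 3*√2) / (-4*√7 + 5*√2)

(-6*√14 - 8*√7 - 15 - 10*√2)/31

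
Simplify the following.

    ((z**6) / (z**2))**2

Inside the bracket: z**4
Raise to the power 2: z**8

z**8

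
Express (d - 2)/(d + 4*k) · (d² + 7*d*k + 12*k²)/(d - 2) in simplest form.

Factor: d² + 7*d*k + 12*k² = (d + 4*k)·(d + 3*k)
Cancel the common factors (d - 2), (d + 4*k).

d + 3*k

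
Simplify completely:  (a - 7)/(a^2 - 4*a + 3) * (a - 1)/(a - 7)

1/(a - 3)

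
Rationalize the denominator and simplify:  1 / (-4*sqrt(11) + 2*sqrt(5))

(-2*sqrt(11) - sqrt(5))/78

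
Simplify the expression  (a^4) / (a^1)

Quotient: a^3

a^3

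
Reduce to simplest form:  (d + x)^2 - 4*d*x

After expansion: d^2 - 2*d*x + x^2 — a perfect-square trinomial.

(d - x)^2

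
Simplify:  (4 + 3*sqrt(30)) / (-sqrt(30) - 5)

Multiply numerator and denominator by -5 + sqrt(30).
Denominator becomes -5; numerator becomes -11*sqrt(30) + 70.

(-70 + 11*sqrt(30))/5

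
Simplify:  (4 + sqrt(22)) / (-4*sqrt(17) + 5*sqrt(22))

Multiply numerator and denominator by 4*sqrt(17) + 5*sqrt(22).
Denominator becomes 278; numerator becomes 16*sqrt(17) + 4*sqrt(374) + 20*sqrt(22) + 110.

(8*sqrt(17) + 2*sqrt(374) + 10*sqrt(22) + 55)/139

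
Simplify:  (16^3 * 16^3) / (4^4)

2^16

16^3 = 2^12; 16^3 = 2^12; 4^4 = 2^8
Combine exponents: 2^16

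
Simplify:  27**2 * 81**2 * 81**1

27**2 = 3**6; 81**2 = 3**8; 81**1 = 3**4
Combine exponents: 3**18

3**18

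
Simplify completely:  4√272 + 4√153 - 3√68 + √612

28*√17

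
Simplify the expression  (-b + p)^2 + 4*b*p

(b + p)^2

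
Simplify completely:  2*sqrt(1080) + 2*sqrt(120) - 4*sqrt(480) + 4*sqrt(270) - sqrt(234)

-3*sqrt(26) + 12*sqrt(30)

2*sqrt(1080) = 12*sqrt(30); 2*sqrt(120) = 4*sqrt(30); 4*sqrt(480) = 16*sqrt(30); 4*sqrt(270) = 12*sqrt(30); sqrt(234) = 3*sqrt(26)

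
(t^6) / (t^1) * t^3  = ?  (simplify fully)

t^8

Quotient: t^5
Multiply by t^3: add exponents.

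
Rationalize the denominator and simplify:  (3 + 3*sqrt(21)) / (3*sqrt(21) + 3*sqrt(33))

Multiply numerator and denominator by -3*sqrt(33) + 3*sqrt(21).
Denominator becomes -108; numerator becomes -27*sqrt(77) - 9*sqrt(33) + 9*sqrt(21) + 189.

(-21 - sqrt(21) + sqrt(33) + 3*sqrt(77))/12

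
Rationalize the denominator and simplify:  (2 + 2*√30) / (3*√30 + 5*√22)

(-90 - 3*√30 + 5*√22 + 10*√165)/140

Multiply numerator and denominator by -5*√22 + 3*√30.
Denominator becomes -280; numerator becomes -20*√165 - 10*√22 + 6*√30 + 180.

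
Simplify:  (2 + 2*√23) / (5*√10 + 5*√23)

Multiply numerator and denominator by -5*√10 + 5*√23.
Denominator becomes 325; numerator becomes -10*√230 - 10*√10 + 10*√23 + 230.

(-2*√230 - 2*√10 + 2*√23 + 46)/65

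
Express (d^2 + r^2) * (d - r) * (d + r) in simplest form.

d^4 - r^4

Pair the conjugate factors: (d+r)(d-r) = d^2 - r^2, then repeat with the next factor.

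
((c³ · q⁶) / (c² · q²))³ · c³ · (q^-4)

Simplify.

c⁶*q⁸

Inside the bracket: c¹ · q⁴
Raise to the power 3: c³ · q^12
Multiply by c³ · (q^-4): add exponents.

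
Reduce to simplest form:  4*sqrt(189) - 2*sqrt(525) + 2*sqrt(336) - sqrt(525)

5*sqrt(21)

4*sqrt(189) = 12*sqrt(21); 2*sqrt(525) = 10*sqrt(21); 2*sqrt(336) = 8*sqrt(21); sqrt(525) = 5*sqrt(21)
Combine: (12 - 10 + 8 - 5)·sqrt(21) = 5*sqrt(21)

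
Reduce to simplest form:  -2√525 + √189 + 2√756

5*√21

2√525 = 10*√21; √189 = 3*√21; 2√756 = 12*√21
Combine: (-10 + 3 + 12)·√21 = 5*√21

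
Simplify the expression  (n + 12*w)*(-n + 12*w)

-n**2 + 144*w**2

Product of conjugates: (P+Q)(P-Q) = P**2 - Q**2.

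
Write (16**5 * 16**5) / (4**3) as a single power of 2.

2**34

16**5 = 2**20; 16**5 = 2**20; 4**3 = 2**6
Combine exponents: 2**34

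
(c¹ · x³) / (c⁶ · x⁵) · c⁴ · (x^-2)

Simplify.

Quotient: (c^-5) · (x^-2)
Multiply by c⁴ · (x^-2): add exponents.

1/(c*x⁴)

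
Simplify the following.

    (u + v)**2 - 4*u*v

(u - v)**2

Expanding gives u**2 - 2*u*v + v**2, a perfect square.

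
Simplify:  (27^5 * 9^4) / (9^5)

3^13

27^5 = 3^15; 9^4 = 3^8; 9^5 = 3^10
Combine exponents: 3^13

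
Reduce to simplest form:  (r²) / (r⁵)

Quotient: (r^-3)

r^(-3)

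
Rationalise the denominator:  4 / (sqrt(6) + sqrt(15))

Multiply numerator and denominator by -sqrt(6) + sqrt(15).
Denominator becomes 9; numerator becomes -4*sqrt(6) + 4*sqrt(15).

(-4*sqrt(6) + 4*sqrt(15))/9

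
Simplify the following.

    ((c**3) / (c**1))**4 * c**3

Inside the bracket: c**2
Raise to the power 4: c**8
Multiply by c**3: add exponents.

c**11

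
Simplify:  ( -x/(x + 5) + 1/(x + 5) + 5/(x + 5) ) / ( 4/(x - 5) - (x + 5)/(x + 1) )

(x^3 - 10*x^2 + 19*x + 30)/(x^3 + x^2 - 49*x - 145)

Numerator: -x/(x + 5) + 1/(x + 5) + 5/(x + 5) = (-x + 6)/(x + 5)
Denominator: 4/(x - 5) - (x + 5)/(x + 1) = (-x^2 + 4*x + 29)/(x^2 - 4*x - 5)
Divide: ((-x + 6)/(x + 5)) · ((x^2 - 4*x - 5)/(-x^2 + 4*x + 29)) = (x^3 - 10*x^2 + 19*x + 30)/(x^3 + x^2 - 49*x - 145)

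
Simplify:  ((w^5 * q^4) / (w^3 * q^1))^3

q^9*w^6

Inside the bracket: w^2 * q^3
Raise to the power 3: w^6 * q^9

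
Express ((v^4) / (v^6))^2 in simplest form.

Inside the bracket: (v^-2)
Raise to the power 2: (v^-4)

v^(-4)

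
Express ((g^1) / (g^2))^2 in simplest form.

Inside the bracket: (g^-1)
Raise to the power 2: (g^-2)

g^(-2)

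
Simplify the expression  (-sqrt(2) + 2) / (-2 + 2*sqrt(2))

sqrt(2)/2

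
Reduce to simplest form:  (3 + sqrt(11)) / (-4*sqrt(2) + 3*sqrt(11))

Multiply numerator and denominator by 4*sqrt(2) + 3*sqrt(11).
Denominator becomes 67; numerator becomes 12*sqrt(2) + 4*sqrt(22) + 9*sqrt(11) + 33.

(12*sqrt(2) + 4*sqrt(22) + 9*sqrt(11) + 33)/67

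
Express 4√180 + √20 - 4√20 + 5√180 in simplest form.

48*√5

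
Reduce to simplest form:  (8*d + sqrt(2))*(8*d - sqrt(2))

64*d^2 - 2

Product of conjugates: (P+Q)(P-Q) = P^2 - Q^2.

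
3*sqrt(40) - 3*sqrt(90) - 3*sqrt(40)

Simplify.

-9*sqrt(10)

3*sqrt(40) = 6*sqrt(10); 3*sqrt(90) = 9*sqrt(10); 3*sqrt(40) = 6*sqrt(10)
Combine: (6 - 9 - 6)·sqrt(10) = -9*sqrt(10)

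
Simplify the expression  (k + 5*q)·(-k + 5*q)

(5*q)^2 - (k)^2 = -k² + 25*q².

-k² + 25*q²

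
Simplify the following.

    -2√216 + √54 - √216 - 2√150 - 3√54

-34*√6

2√216 = 12*√6; √54 = 3*√6; √216 = 6*√6; 2√150 = 10*√6; 3√54 = 9*√6
Combine: (-12 + 3 - 6 - 10 - 9)·√6 = -34*√6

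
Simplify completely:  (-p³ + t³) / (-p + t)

p² + p*t + t²

Factor as (a-b)(a^2+ab+b^2) with a=t, b=p.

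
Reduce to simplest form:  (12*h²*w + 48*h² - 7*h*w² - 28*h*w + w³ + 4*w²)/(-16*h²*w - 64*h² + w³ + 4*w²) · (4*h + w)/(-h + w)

Factor: 12*h²*w + 48*h² - 7*h*w² - 28*h*w + w³ + 4*w² = (-3*h + w)·(w + 4)·(-4*h + w);  -16*h²*w - 64*h² + w³ + 4*w² = (w + 4)·(-4*h + w)·(4*h + w)
Cancel the common factors (-4*h + w), (w + 4), (4*h + w).

(-3*h + w)/(-h + w)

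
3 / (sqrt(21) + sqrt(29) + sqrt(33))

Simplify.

Group as (sqrt(21) + sqrt(33)) + sqrt(29); multiply by (sqrt(21) + sqrt(33)) - sqrt(29), then rationalise the remaining surd.

(-18*sqrt(2233) + 51*sqrt(33) + 75*sqrt(29) + 123*sqrt(21))/2147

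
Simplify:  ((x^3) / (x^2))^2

Inside the bracket: x^1
Raise to the power 2: x^2

x^2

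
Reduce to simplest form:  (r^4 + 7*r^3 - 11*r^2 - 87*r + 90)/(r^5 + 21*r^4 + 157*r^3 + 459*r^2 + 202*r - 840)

Factor: r^4 + 7*r^3 - 11*r^2 - 87*r + 90 = (r - 1)*(r - 3)*(r + 6)*(r + 5);  r^5 + 21*r^4 + 157*r^3 + 459*r^2 + 202*r - 840 = (r + 5)*(r + 7)*(r + 4)*(r + 6)*(r - 1)
Cancel the common factors (r + 5), (r - 1), (r + 6).

(r - 3)/(r^2 + 11*r + 28)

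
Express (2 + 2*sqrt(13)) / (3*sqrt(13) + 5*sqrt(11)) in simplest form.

(-39 - 3*sqrt(13) + 5*sqrt(11) + 5*sqrt(143))/79

Multiply numerator and denominator by -5*sqrt(11) + 3*sqrt(13).
Denominator becomes -158; numerator becomes -10*sqrt(143) - 10*sqrt(11) + 6*sqrt(13) + 78.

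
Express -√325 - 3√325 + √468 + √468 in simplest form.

√325 = 5*√13; 3√325 = 15*√13; √468 = 6*√13; √468 = 6*√13
Combine: (-5 - 15 + 6 + 6)·√13 = -8*√13

-8*√13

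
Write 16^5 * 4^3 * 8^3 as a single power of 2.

16^5 = 2^20; 4^3 = 2^6; 8^3 = 2^9
Combine exponents: 2^35

2^35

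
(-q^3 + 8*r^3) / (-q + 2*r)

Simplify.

Apply the difference-of-cubes factorisation and cancel (-q + 2*r).

q^2 + 2*q*r + 4*r^2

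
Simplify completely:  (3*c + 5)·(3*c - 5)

9*c² - 25

Difference of squares with P = 3*c, Q = 5.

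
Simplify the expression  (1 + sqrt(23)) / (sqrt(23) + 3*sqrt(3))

(-23 - sqrt(23) + 3*sqrt(3) + 3*sqrt(69))/4

Multiply numerator and denominator by -3*sqrt(3) + sqrt(23).
Denominator becomes -4; numerator becomes -3*sqrt(69) - 3*sqrt(3) + sqrt(23) + 23.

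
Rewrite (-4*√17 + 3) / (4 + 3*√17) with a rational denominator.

(-216 + 25*√17)/137

Multiply numerator and denominator by -3*√17 + 4.
Denominator becomes -137; numerator becomes -25*√17 + 216.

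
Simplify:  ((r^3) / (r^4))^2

r^(-2)

Inside the bracket: (r^-1)
Raise to the power 2: (r^-2)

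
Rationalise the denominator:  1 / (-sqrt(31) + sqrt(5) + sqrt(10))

Group as (sqrt(5) + sqrt(10)) - sqrt(31); multiply by (sqrt(5) + sqrt(10)) + sqrt(31), then rationalise the remaining surd.

(-8*sqrt(31) - 13*sqrt(10) - 18*sqrt(5) - 5*sqrt(62))/28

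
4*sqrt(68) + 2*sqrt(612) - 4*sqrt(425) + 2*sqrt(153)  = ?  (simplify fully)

4*sqrt(68) = 8*sqrt(17); 2*sqrt(612) = 12*sqrt(17); 4*sqrt(425) = 20*sqrt(17); 2*sqrt(153) = 6*sqrt(17)
Combine: (8 + 12 - 20 + 6)·sqrt(17) = 6*sqrt(17)

6*sqrt(17)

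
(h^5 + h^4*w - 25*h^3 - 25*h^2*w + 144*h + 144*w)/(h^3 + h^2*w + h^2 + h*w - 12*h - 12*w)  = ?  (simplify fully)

h^2 - h - 12

Factor: h^5 + h^4*w - 25*h^3 - 25*h^2*w + 144*h + 144*w = (h + w)*(h - 4)*(h + 4)*(h + 3)*(h - 3);  h^3 + h^2*w + h^2 + h*w - 12*h - 12*w = (h + w)*(h + 4)*(h - 3)
Cancel the common factors (h - 3), (h + w), (h + 4).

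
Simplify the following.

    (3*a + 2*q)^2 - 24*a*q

(3*a - 2*q)^2

After expansion: 9*a^2 - 12*a*q + 4*q^2 — a perfect-square trinomial.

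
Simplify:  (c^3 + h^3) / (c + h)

c^2 - c*h + h^2

c^3 + h^3 = (c + h)(c^2 - c*h + h^2).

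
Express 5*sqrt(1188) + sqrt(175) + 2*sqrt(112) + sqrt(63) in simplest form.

5*sqrt(1188) = 30*sqrt(33); sqrt(175) = 5*sqrt(7); 2*sqrt(112) = 8*sqrt(7); sqrt(63) = 3*sqrt(7)

16*sqrt(7) + 30*sqrt(33)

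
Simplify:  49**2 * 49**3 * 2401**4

49**2 = 7**4; 49**3 = 7**6; 2401**4 = 7**16
Combine exponents: 7**26

7**26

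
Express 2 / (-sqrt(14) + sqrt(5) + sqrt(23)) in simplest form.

Group as (sqrt(5) + sqrt(23)) - sqrt(14); multiply by (sqrt(5) + sqrt(23)) + sqrt(14), then rationalise the remaining surd.

(-7*sqrt(14) - 2*sqrt(23) + 16*sqrt(5) + sqrt(1610))/66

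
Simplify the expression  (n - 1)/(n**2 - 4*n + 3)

1/(n - 3)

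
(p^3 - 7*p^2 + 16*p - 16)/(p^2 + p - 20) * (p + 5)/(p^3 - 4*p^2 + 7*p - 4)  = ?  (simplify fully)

1/(p - 1)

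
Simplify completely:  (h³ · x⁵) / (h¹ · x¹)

Quotient: h² · x⁴

h²*x⁴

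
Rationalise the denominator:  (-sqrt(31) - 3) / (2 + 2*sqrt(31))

Multiply numerator and denominator by -2*sqrt(31) + 2.
Denominator becomes -120; numerator becomes 4*sqrt(31) + 56.

(-14 - sqrt(31))/30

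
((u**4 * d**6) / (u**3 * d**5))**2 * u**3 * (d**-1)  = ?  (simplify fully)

d*u**5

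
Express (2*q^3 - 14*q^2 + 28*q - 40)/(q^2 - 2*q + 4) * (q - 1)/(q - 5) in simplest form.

2*q - 2

Factor: 2*q^3 - 14*q^2 + 28*q - 40 = 2*(q - 5)*(q^2 - 2*q + 4)
Cancel the common factors (q^2 - 2*q + 4), (q - 5).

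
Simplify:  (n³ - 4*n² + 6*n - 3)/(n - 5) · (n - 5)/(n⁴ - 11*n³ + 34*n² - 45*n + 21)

Factor: n³ - 4*n² + 6*n - 3 = (n - 1)·(n² - 3*n + 3);  n⁴ - 11*n³ + 34*n² - 45*n + 21 = (n² - 3*n + 3)·(n - 1)·(n - 7)
Cancel the common factors (n² - 3*n + 3), (n - 5), (n - 1).

1/(n - 7)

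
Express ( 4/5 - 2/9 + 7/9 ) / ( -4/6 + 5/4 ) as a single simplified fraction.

Numerator: 4/5 - 2/9 + 7/9 = 61/45
Denominator: -4/6 + 5/4 = 7/12
Divide: (61/45) · (12/7) = 244/105

244/105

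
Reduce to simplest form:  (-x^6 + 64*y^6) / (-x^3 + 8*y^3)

x^3 + 8*y^3

-x^6 + 64*y^6 factors as -(x - 2*y)*(x + 2*y)*(x^2 - 2*x*y + 4*y^2)*(x^2 + 2*x*y + 4*y^2).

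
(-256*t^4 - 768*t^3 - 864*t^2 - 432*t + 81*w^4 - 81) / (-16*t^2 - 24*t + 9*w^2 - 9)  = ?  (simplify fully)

16*t^2 + 24*t + 9*w^2 + 9

Factor (3*w)^4 - (4*t + 3)^4 and cancel (9*w^2 - (4*t + 3)^2).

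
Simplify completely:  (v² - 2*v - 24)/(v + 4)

Factor: v² - 2*v - 24 = (v - 6)·(v + 4)
Cancel the common factor (v + 4).

v - 6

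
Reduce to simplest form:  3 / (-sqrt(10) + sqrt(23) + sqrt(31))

Group as (sqrt(23) + sqrt(31)) - sqrt(10); multiply by (sqrt(23) + sqrt(31)) + sqrt(10), then rationalise the remaining surd.

(-66*sqrt(10) + 3*sqrt(31) + 27*sqrt(23) + 3*sqrt(7130))/458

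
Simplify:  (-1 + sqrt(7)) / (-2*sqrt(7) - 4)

Multiply numerator and denominator by -4 + 2*sqrt(7).
Denominator becomes -12; numerator becomes -6*sqrt(7) + 18.

(-3 + sqrt(7))/2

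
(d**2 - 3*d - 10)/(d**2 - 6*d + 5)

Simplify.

(d + 2)/(d - 1)

Factor: d**2 - 3*d - 10 = (d - 5)*(d + 2);  d**2 - 6*d + 5 = (d - 1)*(d - 5)
Cancel the common factor (d - 5).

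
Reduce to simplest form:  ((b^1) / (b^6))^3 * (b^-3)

b^(-18)

Inside the bracket: (b^-5)
Raise to the power 3: (b^-15)
Multiply by (b^-3): add exponents.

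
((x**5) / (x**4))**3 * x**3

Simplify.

x**6

Inside the bracket: x**1
Raise to the power 3: x**3
Multiply by x**3: add exponents.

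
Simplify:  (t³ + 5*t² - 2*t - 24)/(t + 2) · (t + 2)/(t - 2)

Factor: t³ + 5*t² - 2*t - 24 = (t - 2)·(t + 4)·(t + 3)
Cancel the common factors (t + 2), (t - 2).

t² + 7*t + 12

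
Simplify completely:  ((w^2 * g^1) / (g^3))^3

w^6/g^6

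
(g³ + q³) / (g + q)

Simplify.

Apply the sum-of-cubes factorisation and cancel (g + q).

g² - g*q + q²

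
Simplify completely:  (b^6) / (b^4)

b^2

Quotient: b^2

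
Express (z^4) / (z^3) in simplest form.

z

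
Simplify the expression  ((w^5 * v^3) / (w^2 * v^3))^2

w^6

Inside the bracket: w^3
Raise to the power 2: w^6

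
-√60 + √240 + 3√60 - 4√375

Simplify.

√60 = 2*√15; √240 = 4*√15; 3√60 = 6*√15; 4√375 = 20*√15
Combine: (-2 + 4 + 6 - 20)·√15 = -12*√15

-12*√15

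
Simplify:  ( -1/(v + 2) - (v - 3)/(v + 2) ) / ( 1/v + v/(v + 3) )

(-v^3 - v^2 + 6*v)/(v^3 + 3*v^2 + 5*v + 6)

Numerator: -1/(v + 2) - (v - 3)/(v + 2) = (-v + 2)/(v + 2)
Denominator: 1/v + v/(v + 3) = (v^2 + v + 3)/(v^2 + 3*v)
Divide: ((-v + 2)/(v + 2)) · ((v^2 + 3*v)/(v^2 + v + 3)) = (-v^3 - v^2 + 6*v)/(v^3 + 3*v^2 + 5*v + 6)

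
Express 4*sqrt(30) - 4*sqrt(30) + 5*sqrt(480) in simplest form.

20*sqrt(30)

4*sqrt(30) = 4*sqrt(30); 4*sqrt(30) = 4*sqrt(30); 5*sqrt(480) = 20*sqrt(30)
Combine: (4 - 4 + 20)·sqrt(30) = 20*sqrt(30)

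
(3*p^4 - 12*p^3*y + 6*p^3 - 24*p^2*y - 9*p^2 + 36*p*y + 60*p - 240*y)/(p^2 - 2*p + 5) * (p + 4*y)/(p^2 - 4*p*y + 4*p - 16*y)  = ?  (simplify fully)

3*p + 12*y

Factor: 3*p^4 - 12*p^3*y + 6*p^3 - 24*p^2*y - 9*p^2 + 36*p*y + 60*p - 240*y = 3*(p - 4*y)*(p + 4)*(p^2 - 2*p + 5);  p^2 - 4*p*y + 4*p - 16*y = (p + 4)*(p - 4*y)
Cancel the common factors (p^2 - 2*p + 5), (p - 4*y), (p + 4).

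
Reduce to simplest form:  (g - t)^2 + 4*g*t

(g + t)^2

Expanding gives g^2 + 2*g*t + t^2, a perfect square.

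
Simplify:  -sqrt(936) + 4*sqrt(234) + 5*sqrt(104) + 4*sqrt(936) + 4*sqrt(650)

60*sqrt(26)

sqrt(936) = 6*sqrt(26); 4*sqrt(234) = 12*sqrt(26); 5*sqrt(104) = 10*sqrt(26); 4*sqrt(936) = 24*sqrt(26); 4*sqrt(650) = 20*sqrt(26)
Combine: (-6 + 12 + 10 + 24 + 20)·sqrt(26) = 60*sqrt(26)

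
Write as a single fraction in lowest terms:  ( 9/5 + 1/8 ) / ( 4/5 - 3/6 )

77/12

Numerator: 9/5 + 1/8 = 77/40
Denominator: 4/5 - 3/6 = 3/10
Divide: (77/40) · (10/3) = 77/12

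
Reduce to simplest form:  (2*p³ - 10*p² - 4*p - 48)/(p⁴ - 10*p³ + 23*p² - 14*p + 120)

2/(p - 5)

Factor: 2*p³ - 10*p² - 4*p - 48 = 2·(p² + p + 4)·(p - 6);  p⁴ - 10*p³ + 23*p² - 14*p + 120 = (p - 5)·(p - 6)·(p² + p + 4)
Cancel the common factors (p² + p + 4), (p - 6).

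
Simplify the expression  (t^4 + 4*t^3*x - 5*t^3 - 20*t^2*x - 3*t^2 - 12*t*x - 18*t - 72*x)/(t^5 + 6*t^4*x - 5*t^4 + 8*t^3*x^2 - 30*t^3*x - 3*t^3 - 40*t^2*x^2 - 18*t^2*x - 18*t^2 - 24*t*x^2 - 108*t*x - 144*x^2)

1/(t + 2*x)

Factor: t^4 + 4*t^3*x - 5*t^3 - 20*t^2*x - 3*t^2 - 12*t*x - 18*t - 72*x = (t + 4*x)*(t - 6)*(t^2 + t + 3);  t^5 + 6*t^4*x - 5*t^4 + 8*t^3*x^2 - 30*t^3*x - 3*t^3 - 40*t^2*x^2 - 18*t^2*x - 18*t^2 - 24*t*x^2 - 108*t*x - 144*x^2 = (t + 4*x)*(t^2 + t + 3)*(t + 2*x)*(t - 6)
Cancel the common factors (t^2 + t + 3), (t + 4*x), (t - 6).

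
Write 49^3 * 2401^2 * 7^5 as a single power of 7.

7^19

49^3 = 7^6; 2401^2 = 7^8; 7^5 = 7^5
Combine exponents: 7^19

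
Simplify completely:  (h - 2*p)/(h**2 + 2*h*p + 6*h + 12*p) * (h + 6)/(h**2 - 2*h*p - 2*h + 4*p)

Factor: h**2 + 2*h*p + 6*h + 12*p = (h + 2*p)*(h + 6);  h**2 - 2*h*p - 2*h + 4*p = (h - 2)*(h - 2*p)
Cancel the common factors (h + 6), (h - 2*p).

1/(h**2 + 2*h*p - 2*h - 4*p)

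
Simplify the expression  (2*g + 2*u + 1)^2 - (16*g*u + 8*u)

After expansion: 4*g^2 - 8*g*u + 4*g + 4*u^2 - 4*u + 1 — a perfect-square trinomial.

(2*g - 2*u + 1)^2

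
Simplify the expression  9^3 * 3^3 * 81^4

3^25

9^3 = 3^6; 3^3 = 3^3; 81^4 = 3^16
Combine exponents: 3^25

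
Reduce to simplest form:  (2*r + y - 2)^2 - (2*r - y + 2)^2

Write as f((2*r),(y - 2)) - f((2*r),-(y - 2)) and expand.

8*r*(y - 2)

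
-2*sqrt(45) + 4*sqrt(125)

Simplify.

14*sqrt(5)

2*sqrt(45) = 6*sqrt(5); 4*sqrt(125) = 20*sqrt(5)
Combine: (-6 + 20)·sqrt(5) = 14*sqrt(5)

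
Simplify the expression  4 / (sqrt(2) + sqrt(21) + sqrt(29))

(-2*sqrt(1218) - 6*sqrt(29) + 10*sqrt(21) + 48*sqrt(2))/33

Group as (sqrt(2) + sqrt(21)) + sqrt(29); multiply by (sqrt(2) + sqrt(21)) - sqrt(29), then rationalise the remaining surd.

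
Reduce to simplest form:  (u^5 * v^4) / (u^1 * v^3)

Quotient: u^4 * v^1

u^4*v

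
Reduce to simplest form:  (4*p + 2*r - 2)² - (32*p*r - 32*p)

4*(2*p - r + 1)²

After expansion: 16*p² - 16*p*r + 16*p + 4*r² - 8*r + 4 — a perfect-square trinomial.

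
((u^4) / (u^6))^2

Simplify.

u^(-4)

Inside the bracket: (u^-2)
Raise to the power 2: (u^-4)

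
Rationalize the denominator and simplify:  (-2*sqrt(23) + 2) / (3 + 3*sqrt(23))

(-24 + 2*sqrt(23))/33

Multiply numerator and denominator by -3*sqrt(23) + 3.
Denominator becomes -198; numerator becomes -12*sqrt(23) + 144.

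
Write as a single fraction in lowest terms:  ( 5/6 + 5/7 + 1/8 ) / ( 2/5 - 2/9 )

Numerator: 5/6 + 5/7 + 1/8 = 281/168
Denominator: 2/5 - 2/9 = 8/45
Divide: (281/168) · (45/8) = 4215/448

4215/448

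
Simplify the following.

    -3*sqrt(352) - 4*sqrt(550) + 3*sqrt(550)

3*sqrt(352) = 12*sqrt(22); 4*sqrt(550) = 20*sqrt(22); 3*sqrt(550) = 15*sqrt(22)
Combine: (-12 - 20 + 15)·sqrt(22) = -17*sqrt(22)

-17*sqrt(22)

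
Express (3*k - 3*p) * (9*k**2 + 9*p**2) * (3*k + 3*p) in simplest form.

81*k**4 - 81*p**4

Pair the conjugate factors: ((3*k)+(3*p))((3*k)-(3*p)) = 9*k**2 - 9*p**2, then repeat with the next factor.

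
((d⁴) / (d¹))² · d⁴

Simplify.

d^10

Inside the bracket: d³
Raise to the power 2: d⁶
Multiply by d⁴: add exponents.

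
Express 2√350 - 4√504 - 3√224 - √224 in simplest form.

-30*√14

2√350 = 10*√14; 4√504 = 24*√14; 3√224 = 12*√14; √224 = 4*√14
Combine: (10 - 24 - 12 - 4)·√14 = -30*√14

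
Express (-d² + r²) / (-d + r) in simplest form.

-d² + r² factors as (-d + r)*(d + r).

d + r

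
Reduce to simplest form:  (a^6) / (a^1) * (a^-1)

a^4

Quotient: a^5
Multiply by (a^-1): add exponents.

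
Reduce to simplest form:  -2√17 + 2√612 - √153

2√17 = 2*√17; 2√612 = 12*√17; √153 = 3*√17
Combine: (-2 + 12 - 3)·√17 = 7*√17

7*√17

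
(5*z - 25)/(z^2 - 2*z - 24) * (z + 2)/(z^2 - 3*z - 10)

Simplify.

5/(z^2 - 2*z - 24)

Factor: 5*z - 25 = 5*(z - 5);  z^2 - 2*z - 24 = (z + 4)*(z - 6);  z^2 - 3*z - 10 = (z + 2)*(z - 5)
Cancel the common factors (z + 2), (z - 5).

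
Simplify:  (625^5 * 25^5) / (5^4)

5^26

625^5 = 5^20; 25^5 = 5^10; 5^4 = 5^4
Combine exponents: 5^26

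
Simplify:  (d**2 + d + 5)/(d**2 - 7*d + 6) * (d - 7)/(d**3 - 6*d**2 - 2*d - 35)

1/(d**2 - 7*d + 6)

Factor: d**2 - 7*d + 6 = (d - 6)*(d - 1);  d**3 - 6*d**2 - 2*d - 35 = (d - 7)*(d**2 + d + 5)
Cancel the common factors (d**2 + d + 5), (d - 7).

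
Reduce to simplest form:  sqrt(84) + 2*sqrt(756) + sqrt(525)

19*sqrt(21)

sqrt(84) = 2*sqrt(21); 2*sqrt(756) = 12*sqrt(21); sqrt(525) = 5*sqrt(21)
Combine: (2 + 12 + 5)·sqrt(21) = 19*sqrt(21)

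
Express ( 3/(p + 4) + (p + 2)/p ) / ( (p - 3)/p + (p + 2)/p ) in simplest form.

(p**2 + 9*p + 8)/(2*p**2 + 7*p - 4)

Numerator: 3/(p + 4) + (p + 2)/p = (p**2 + 9*p + 8)/(p**2 + 4*p)
Denominator: (p - 3)/p + (p + 2)/p = (2*p - 1)/p
Divide: ((p**2 + 9*p + 8)/(p**2 + 4*p)) · (p/(2*p - 1)) = (p**2 + 9*p + 8)/(2*p**2 + 7*p - 4)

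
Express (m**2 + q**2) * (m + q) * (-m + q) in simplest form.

(q+m)(q-m) = -m**2 + q**2; continue pairing.

-m**4 + q**4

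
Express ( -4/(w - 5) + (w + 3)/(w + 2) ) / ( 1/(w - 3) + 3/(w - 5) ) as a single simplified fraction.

Numerator: -4/(w - 5) + (w + 3)/(w + 2) = (w^2 - 6*w - 23)/(w^2 - 3*w - 10)
Denominator: 1/(w - 3) + 3/(w - 5) = (4*w - 14)/(w^2 - 8*w + 15)
Divide: ((w^2 - 6*w - 23)/(w^2 - 3*w - 10)) · ((w^2 - 8*w + 15)/(4*w - 14)) = (w^3 - 9*w^2 - 5*w + 69)/(4*w^2 - 6*w - 28)

(w^3 - 9*w^2 - 5*w + 69)/(4*w^2 - 6*w - 28)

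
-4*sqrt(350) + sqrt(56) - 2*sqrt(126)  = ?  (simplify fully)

4*sqrt(350) = 20*sqrt(14); sqrt(56) = 2*sqrt(14); 2*sqrt(126) = 6*sqrt(14)
Combine: (-20 + 2 - 6)·sqrt(14) = -24*sqrt(14)

-24*sqrt(14)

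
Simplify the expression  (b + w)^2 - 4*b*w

(b - w)^2

Expand the square and combine the 4*b*w term.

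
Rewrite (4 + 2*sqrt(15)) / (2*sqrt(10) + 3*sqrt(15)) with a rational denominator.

(-20*sqrt(6) - 8*sqrt(10) + 12*sqrt(15) + 90)/95

Multiply numerator and denominator by -2*sqrt(10) + 3*sqrt(15).
Denominator becomes 95; numerator becomes -20*sqrt(6) - 8*sqrt(10) + 12*sqrt(15) + 90.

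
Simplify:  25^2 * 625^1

5^8

25^2 = 5^4; 625^1 = 5^4
Combine exponents: 5^8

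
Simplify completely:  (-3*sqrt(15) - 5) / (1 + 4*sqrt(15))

Multiply numerator and denominator by -4*sqrt(15) + 1.
Denominator becomes -239; numerator becomes 17*sqrt(15) + 175.

(-175 - 17*sqrt(15))/239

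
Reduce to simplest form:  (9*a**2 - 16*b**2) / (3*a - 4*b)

Factor (3*a)**2 - (4*b)**2 and cancel (3*a - 4*b).

3*a + 4*b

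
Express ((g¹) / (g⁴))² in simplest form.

Inside the bracket: (g^-3)
Raise to the power 2: (g^-6)

g^(-6)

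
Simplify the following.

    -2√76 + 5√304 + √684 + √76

2√76 = 4*√19; 5√304 = 20*√19; √684 = 6*√19; √76 = 2*√19
Combine: (-4 + 20 + 6 + 2)·√19 = 24*√19

24*√19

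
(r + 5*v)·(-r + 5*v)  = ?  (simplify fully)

-r² + 25*v²

Difference of squares with P = 5*v, Q = r.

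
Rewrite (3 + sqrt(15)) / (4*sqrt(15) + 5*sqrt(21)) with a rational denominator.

Multiply numerator and denominator by -5*sqrt(21) + 4*sqrt(15).
Denominator becomes -285; numerator becomes -15*sqrt(35) - 15*sqrt(21) + 12*sqrt(15) + 60.

(-20 - 4*sqrt(15) + 5*sqrt(21) + 5*sqrt(35))/95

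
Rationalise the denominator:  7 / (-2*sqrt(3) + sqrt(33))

(2*sqrt(3) + sqrt(33))/3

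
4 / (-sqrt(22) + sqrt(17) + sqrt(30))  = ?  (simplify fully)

Group as (sqrt(17) + sqrt(30)) - sqrt(22); multiply by (sqrt(17) + sqrt(30)) + sqrt(22), then rationalise the remaining surd.

(-100*sqrt(22) + 36*sqrt(30) + 140*sqrt(17) + 16*sqrt(2805))/1415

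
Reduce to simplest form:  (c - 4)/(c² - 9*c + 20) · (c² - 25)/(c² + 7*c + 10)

Factor: c² - 9*c + 20 = (c - 4)·(c - 5);  c² - 25 = (c + 5)·(c - 5);  c² + 7*c + 10 = (c + 2)·(c + 5)
Cancel the common factors (c - 5), (c + 5), (c - 4).

1/(c + 2)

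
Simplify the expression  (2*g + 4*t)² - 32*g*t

4*(g - 2*t)²

Expanding gives 4*g² - 16*g*t + 16*t², a perfect square.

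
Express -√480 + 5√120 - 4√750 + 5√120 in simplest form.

-4*√30

√480 = 4*√30; 5√120 = 10*√30; 4√750 = 20*√30; 5√120 = 10*√30
Combine: (-4 + 10 - 20 + 10)·√30 = -4*√30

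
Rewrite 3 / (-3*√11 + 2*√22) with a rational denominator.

Multiply numerator and denominator by 2*√22 + 3*√11.
Denominator becomes -11; numerator becomes 6*√22 + 9*√11.

(-9*√11 - 6*√22)/11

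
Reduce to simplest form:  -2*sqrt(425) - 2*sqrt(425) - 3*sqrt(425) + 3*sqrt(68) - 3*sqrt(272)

-41*sqrt(17)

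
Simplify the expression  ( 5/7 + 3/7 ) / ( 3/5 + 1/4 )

160/119

Numerator: 5/7 + 3/7 = 8/7
Denominator: 3/5 + 1/4 = 17/20
Divide: (8/7) · (20/17) = 160/119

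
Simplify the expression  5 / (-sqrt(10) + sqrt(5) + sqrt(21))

(-40*sqrt(10) - 15*sqrt(21) + 65*sqrt(5) + 25*sqrt(42))/82

Group as (sqrt(5) + sqrt(21)) - sqrt(10); multiply by (sqrt(5) + sqrt(21)) + sqrt(10), then rationalise the remaining surd.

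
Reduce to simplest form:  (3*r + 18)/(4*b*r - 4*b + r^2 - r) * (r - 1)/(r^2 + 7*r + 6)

Factor: 3*r + 18 = 3*(r + 6);  4*b*r - 4*b + r^2 - r = (r - 1)*(4*b + r);  r^2 + 7*r + 6 = (r + 6)*(r + 1)
Cancel the common factors (r + 6), (r - 1).

3/(4*b*r + 4*b + r^2 + r)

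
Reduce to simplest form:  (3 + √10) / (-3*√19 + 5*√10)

Multiply numerator and denominator by 3*√19 + 5*√10.
Denominator becomes 79; numerator becomes 9*√19 + 3*√190 + 15*√10 + 50.

(9*√19 + 3*√190 + 15*√10 + 50)/79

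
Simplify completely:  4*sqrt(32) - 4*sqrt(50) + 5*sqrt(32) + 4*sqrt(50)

36*sqrt(2)

4*sqrt(32) = 16*sqrt(2); 4*sqrt(50) = 20*sqrt(2); 5*sqrt(32) = 20*sqrt(2); 4*sqrt(50) = 20*sqrt(2)
Combine: (16 - 20 + 20 + 20)·sqrt(2) = 36*sqrt(2)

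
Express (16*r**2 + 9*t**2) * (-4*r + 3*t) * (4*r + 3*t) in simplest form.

-256*r**4 + 81*t**4

Telescope via difference of squares: ((3*t)+(4*r))((3*t)-(4*r)) = -16*r**2 + 9*t**2, then repeat with the next factor.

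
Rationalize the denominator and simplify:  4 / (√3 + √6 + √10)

Group as (√6 + √10) + √3; multiply by (√6 + √10) - √3, then rationalise the remaining surd.

(-48*√5 - 4*√10 + 28*√6 + 52*√3)/71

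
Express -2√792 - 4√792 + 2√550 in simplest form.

2√792 = 12*√22; 4√792 = 24*√22; 2√550 = 10*√22
Combine: (-12 - 24 + 10)·√22 = -26*√22

-26*√22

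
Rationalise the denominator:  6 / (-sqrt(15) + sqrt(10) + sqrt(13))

Group as (sqrt(10) + sqrt(13)) - sqrt(15); multiply by (sqrt(10) + sqrt(13)) + sqrt(15), then rationalise the remaining surd.

(-4*sqrt(15) + 6*sqrt(13) + 9*sqrt(10) + 5*sqrt(78))/38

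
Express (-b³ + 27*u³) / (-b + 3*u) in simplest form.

b² + 3*b*u + 9*u²

Factor as (a-b)(a^2+ab+b^2) with a=(3*u), b=b.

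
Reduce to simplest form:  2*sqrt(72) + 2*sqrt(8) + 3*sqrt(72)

34*sqrt(2)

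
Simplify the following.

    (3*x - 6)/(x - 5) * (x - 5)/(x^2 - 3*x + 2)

Factor: 3*x - 6 = 3*(x - 2);  x^2 - 3*x + 2 = (x - 1)*(x - 2)
Cancel the common factors (x - 2), (x - 5).

3/(x - 1)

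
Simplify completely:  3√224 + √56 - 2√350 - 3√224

3√224 = 12*√14; √56 = 2*√14; 2√350 = 10*√14; 3√224 = 12*√14
Combine: (12 + 2 - 10 - 12)·√14 = -8*√14

-8*√14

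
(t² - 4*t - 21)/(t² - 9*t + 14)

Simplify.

(t + 3)/(t - 2)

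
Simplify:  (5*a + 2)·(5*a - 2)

25*a² - 4

(5*a)^2 - (2)^2 = 25*a² - 4.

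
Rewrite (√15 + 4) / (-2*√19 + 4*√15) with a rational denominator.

(√285 + 4*√19 + 30 + 8*√15)/82

Multiply numerator and denominator by 2*√19 + 4*√15.
Denominator becomes 164; numerator becomes 2*√285 + 8*√19 + 60 + 16*√15.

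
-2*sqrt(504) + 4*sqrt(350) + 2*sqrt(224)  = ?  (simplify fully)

2*sqrt(504) = 12*sqrt(14); 4*sqrt(350) = 20*sqrt(14); 2*sqrt(224) = 8*sqrt(14)
Combine: (-12 + 20 + 8)·sqrt(14) = 16*sqrt(14)

16*sqrt(14)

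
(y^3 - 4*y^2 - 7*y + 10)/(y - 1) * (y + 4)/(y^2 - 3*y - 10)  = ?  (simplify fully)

Factor: y^3 - 4*y^2 - 7*y + 10 = (y - 1)*(y + 2)*(y - 5);  y^2 - 3*y - 10 = (y - 5)*(y + 2)
Cancel the common factors (y - 5), (y + 2), (y - 1).

y + 4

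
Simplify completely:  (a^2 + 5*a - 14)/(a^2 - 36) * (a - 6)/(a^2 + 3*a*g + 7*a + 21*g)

(a - 2)/(a^2 + 3*a*g + 6*a + 18*g)

Factor: a^2 + 5*a - 14 = (a + 7)*(a - 2);  a^2 - 36 = (a + 6)*(a - 6);  a^2 + 3*a*g + 7*a + 21*g = (a + 3*g)*(a + 7)
Cancel the common factors (a - 6), (a + 7).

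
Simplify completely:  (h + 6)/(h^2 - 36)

1/(h - 6)

Factor: h^2 - 36 = (h + 6)*(h - 6)
Cancel the common factor (h + 6).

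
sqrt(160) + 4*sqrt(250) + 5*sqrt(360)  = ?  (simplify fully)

sqrt(160) = 4*sqrt(10); 4*sqrt(250) = 20*sqrt(10); 5*sqrt(360) = 30*sqrt(10)
Combine: (4 + 20 + 30)·sqrt(10) = 54*sqrt(10)

54*sqrt(10)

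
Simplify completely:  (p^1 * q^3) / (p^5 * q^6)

1/(p^4*q^3)

Quotient: (p^-4) * (q^-3)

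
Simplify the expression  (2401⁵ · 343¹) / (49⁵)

7^13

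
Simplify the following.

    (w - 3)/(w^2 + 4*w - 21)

Factor: w^2 + 4*w - 21 = (w + 7)*(w - 3)
Cancel the common factor (w - 3).

1/(w + 7)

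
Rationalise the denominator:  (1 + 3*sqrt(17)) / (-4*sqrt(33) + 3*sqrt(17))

(-12*sqrt(561) - 153 - 4*sqrt(33) - 3*sqrt(17))/375

Multiply numerator and denominator by 3*sqrt(17) + 4*sqrt(33).
Denominator becomes -375; numerator becomes 3*sqrt(17) + 4*sqrt(33) + 153 + 12*sqrt(561).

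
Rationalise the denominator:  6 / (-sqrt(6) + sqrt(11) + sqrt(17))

(-11*sqrt(6) + 6*sqrt(11) + sqrt(1122))/22

Group as (sqrt(11) + sqrt(17)) - sqrt(6); multiply by (sqrt(11) + sqrt(17)) + sqrt(6), then rationalise the remaining surd.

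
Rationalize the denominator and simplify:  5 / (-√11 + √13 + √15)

(-85*√11 + 45*√15 + 65*√13 + 10*√2145)/491

Group as (√13 + √15) - √11; multiply by (√13 + √15) + √11, then rationalise the remaining surd.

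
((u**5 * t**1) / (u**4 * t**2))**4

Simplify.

Inside the bracket: u**1 * (t**-1)
Raise to the power 4: u**4 * (t**-4)

u**4/t**4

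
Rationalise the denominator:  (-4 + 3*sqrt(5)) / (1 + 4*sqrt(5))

Multiply numerator and denominator by -4*sqrt(5) + 1.
Denominator becomes -79; numerator becomes -64 + 19*sqrt(5).

(-19*sqrt(5) + 64)/79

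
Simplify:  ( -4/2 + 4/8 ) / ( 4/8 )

-3

Numerator: -4/2 + 4/8 = -3/2
Denominator: 4/8 = 1/2
Divide: (-3/2) · (2) = -3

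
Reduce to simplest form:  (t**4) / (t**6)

t**(-2)

Quotient: (t**-2)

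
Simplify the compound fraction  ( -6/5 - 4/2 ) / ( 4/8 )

Numerator: -6/5 - 4/2 = -16/5
Denominator: 4/8 = 1/2
Divide: (-16/5) · (2) = -32/5

-32/5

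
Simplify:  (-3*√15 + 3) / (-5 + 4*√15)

(-165 - 3*√15)/215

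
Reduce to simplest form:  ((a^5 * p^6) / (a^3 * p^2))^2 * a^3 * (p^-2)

a^7*p^6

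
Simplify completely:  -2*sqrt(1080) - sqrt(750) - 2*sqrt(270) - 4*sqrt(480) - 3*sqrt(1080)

2*sqrt(1080) = 12*sqrt(30); sqrt(750) = 5*sqrt(30); 2*sqrt(270) = 6*sqrt(30); 4*sqrt(480) = 16*sqrt(30); 3*sqrt(1080) = 18*sqrt(30)
Combine: (-12 - 5 - 6 - 16 - 18)·sqrt(30) = -57*sqrt(30)

-57*sqrt(30)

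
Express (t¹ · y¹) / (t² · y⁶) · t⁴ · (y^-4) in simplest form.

t³/y⁹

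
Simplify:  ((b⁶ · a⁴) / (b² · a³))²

Inside the bracket: b⁴ · a¹
Raise to the power 2: b⁸ · a²

a²*b⁸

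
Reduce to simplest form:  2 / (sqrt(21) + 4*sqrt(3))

Multiply numerator and denominator by -4*sqrt(3) + sqrt(21).
Denominator becomes -27; numerator becomes -8*sqrt(3) + 2*sqrt(21).

(-2*sqrt(21) + 8*sqrt(3))/27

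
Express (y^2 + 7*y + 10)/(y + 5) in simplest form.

y + 2

Factor: y^2 + 7*y + 10 = (y + 2)*(y + 5)
Cancel the common factor (y + 5).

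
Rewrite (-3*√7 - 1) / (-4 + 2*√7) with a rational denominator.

(-23 - 7*√7)/6

Multiply numerator and denominator by -2*√7 - 4.
Denominator becomes -12; numerator becomes 14*√7 + 46.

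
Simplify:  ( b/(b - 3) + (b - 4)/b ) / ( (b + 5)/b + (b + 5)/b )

(2*b^2 - 7*b + 12)/(2*b^2 + 4*b - 30)

Numerator: b/(b - 3) + (b - 4)/b = (2*b^2 - 7*b + 12)/(b^2 - 3*b)
Denominator: (b + 5)/b + (b + 5)/b = (2*b + 10)/b
Divide: ((2*b^2 - 7*b + 12)/(b^2 - 3*b)) · (b/(2*b + 10)) = (2*b^2 - 7*b + 12)/(2*b^2 + 4*b - 30)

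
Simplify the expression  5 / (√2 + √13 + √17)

Group as (√2 + √13) + √17; multiply by (√2 + √13) - √17, then rationalise the remaining surd.

(-√442 - √17 + 3*√13 + 14*√2)/10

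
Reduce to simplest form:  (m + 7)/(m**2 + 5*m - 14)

1/(m - 2)

Factor: m**2 + 5*m - 14 = (m - 2)*(m + 7)
Cancel the common factor (m + 7).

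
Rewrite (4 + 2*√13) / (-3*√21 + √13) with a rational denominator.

(-3*√273 - 6*√21 - 13 - 2*√13)/88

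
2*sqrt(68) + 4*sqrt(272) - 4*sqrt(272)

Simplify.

4*sqrt(17)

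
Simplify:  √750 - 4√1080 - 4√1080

-43*√30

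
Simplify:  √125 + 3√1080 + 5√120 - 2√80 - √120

√125 = 5*√5; 3√1080 = 18*√30; 5√120 = 10*√30; 2√80 = 8*√5; √120 = 2*√30

-3*√5 + 26*√30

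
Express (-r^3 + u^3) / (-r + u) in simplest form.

r^2 + r*u + u^2

Factor as (a-b)(a^2+ab+b^2) with a=u, b=r.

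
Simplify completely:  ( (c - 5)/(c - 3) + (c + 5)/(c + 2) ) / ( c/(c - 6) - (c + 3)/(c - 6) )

Numerator: (c - 5)/(c - 3) + (c + 5)/(c + 2) = (2*c² - c - 25)/(c² - c - 6)
Denominator: c/(c - 6) - (c + 3)/(c - 6) = -3/(c - 6)
Divide: ((2*c² - c - 25)/(c² - c - 6)) · (-c/3 + 2) = (-2*c³ + 13*c² + 19*c - 150)/(3*c² - 3*c - 18)

(-2*c³ + 13*c² + 19*c - 150)/(3*c² - 3*c - 18)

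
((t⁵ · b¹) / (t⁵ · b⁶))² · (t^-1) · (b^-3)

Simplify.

Inside the bracket: (b^-5)
Raise to the power 2: (b^-10)
Multiply by (t^-1) · (b^-3): add exponents.

1/(b^13*t)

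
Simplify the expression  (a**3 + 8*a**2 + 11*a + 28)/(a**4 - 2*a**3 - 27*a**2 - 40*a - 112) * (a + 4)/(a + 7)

1/(a - 7)

Factor: a**3 + 8*a**2 + 11*a + 28 = (a + 7)*(a**2 + a + 4);  a**4 - 2*a**3 - 27*a**2 - 40*a - 112 = (a - 7)*(a + 4)*(a**2 + a + 4)
Cancel the common factors (a**2 + a + 4), (a + 4), (a + 7).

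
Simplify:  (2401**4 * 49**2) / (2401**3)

7**8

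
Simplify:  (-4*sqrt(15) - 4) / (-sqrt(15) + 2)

(12*sqrt(15) + 68)/11

Multiply numerator and denominator by 2 + sqrt(15).
Denominator becomes -11; numerator becomes -68 - 12*sqrt(15).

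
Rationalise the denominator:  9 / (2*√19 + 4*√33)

Multiply numerator and denominator by -2*√19 + 4*√33.
Denominator becomes 452; numerator becomes -18*√19 + 36*√33.

(-9*√19 + 18*√33)/226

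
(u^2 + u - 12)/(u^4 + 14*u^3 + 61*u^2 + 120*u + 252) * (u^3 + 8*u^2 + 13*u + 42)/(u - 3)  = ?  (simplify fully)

Factor: u^2 + u - 12 = (u + 4)*(u - 3);  u^4 + 14*u^3 + 61*u^2 + 120*u + 252 = (u + 6)*(u^2 + u + 6)*(u + 7);  u^3 + 8*u^2 + 13*u + 42 = (u^2 + u + 6)*(u + 7)
Cancel the common factors (u^2 + u + 6), (u + 7), (u - 3).

(u + 4)/(u + 6)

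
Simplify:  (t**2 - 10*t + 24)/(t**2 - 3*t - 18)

(t - 4)/(t + 3)

Factor: t**2 - 10*t + 24 = (t - 6)*(t - 4);  t**2 - 3*t - 18 = (t + 3)*(t - 6)
Cancel the common factor (t - 6).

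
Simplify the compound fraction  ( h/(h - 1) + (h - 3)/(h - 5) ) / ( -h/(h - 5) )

Numerator: h/(h - 1) + (h - 3)/(h - 5) = (2*h^2 - 9*h + 3)/(h^2 - 6*h + 5)
Denominator: -h/(h - 5) = -h/(h - 5)
Divide: ((2*h^2 - 9*h + 3)/(h^2 - 6*h + 5)) · (-(h - 5)/h) = (-2*h^2 + 9*h - 3)/(h^2 - h)

(-2*h^2 + 9*h - 3)/(h^2 - h)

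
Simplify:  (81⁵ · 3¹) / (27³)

3^12

81⁵ = 3^20; 3¹ = 3^1; 27³ = 3^9
Combine exponents: 3^12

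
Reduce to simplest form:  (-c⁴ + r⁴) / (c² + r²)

-c² + r²

-c⁴ + r⁴ factors as (-c + r)*(c + r)*(c² + r²).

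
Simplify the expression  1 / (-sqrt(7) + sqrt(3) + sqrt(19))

Group as (sqrt(3) + sqrt(19)) - sqrt(7); multiply by (sqrt(3) + sqrt(19)) + sqrt(7), then rationalise the remaining surd.

(-15*sqrt(7) - 9*sqrt(19) + 23*sqrt(3) + 2*sqrt(399))/3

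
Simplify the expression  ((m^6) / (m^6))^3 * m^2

Inside the bracket: 1
Raise to the power 3: 1
Multiply by m^2: add exponents.

m^2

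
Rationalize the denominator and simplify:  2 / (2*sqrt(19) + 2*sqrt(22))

Multiply numerator and denominator by -2*sqrt(22) + 2*sqrt(19).
Denominator becomes -12; numerator becomes -4*sqrt(22) + 4*sqrt(19).

(-sqrt(19) + sqrt(22))/3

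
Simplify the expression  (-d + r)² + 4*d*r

After expansion: d² + 2*d*r + r² — a perfect-square trinomial.

(d + r)²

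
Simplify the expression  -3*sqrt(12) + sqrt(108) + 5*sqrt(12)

3*sqrt(12) = 6*sqrt(3); sqrt(108) = 6*sqrt(3); 5*sqrt(12) = 10*sqrt(3)
Combine: (-6 + 6 + 10)·sqrt(3) = 10*sqrt(3)

10*sqrt(3)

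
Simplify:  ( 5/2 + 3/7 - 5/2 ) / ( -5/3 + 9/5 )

45/14

Numerator: 5/2 + 3/7 - 5/2 = 3/7
Denominator: -5/3 + 9/5 = 2/15
Divide: (3/7) · (15/2) = 45/14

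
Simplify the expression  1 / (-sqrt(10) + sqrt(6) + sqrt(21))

Group as (sqrt(6) + sqrt(21)) - sqrt(10); multiply by (sqrt(6) + sqrt(21)) + sqrt(10), then rationalise the remaining surd.

(-17*sqrt(10) - 5*sqrt(21) + 25*sqrt(6) + 12*sqrt(35))/215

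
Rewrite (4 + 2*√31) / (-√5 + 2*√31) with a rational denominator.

(4*√5 + 2*√155 + 8*√31 + 124)/119

Multiply numerator and denominator by √5 + 2*√31.
Denominator becomes 119; numerator becomes 4*√5 + 2*√155 + 8*√31 + 124.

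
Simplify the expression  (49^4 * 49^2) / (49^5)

7^2

49^4 = 7^8; 49^2 = 7^4; 49^5 = 7^10
Combine exponents: 7^2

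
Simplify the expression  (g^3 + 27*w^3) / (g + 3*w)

g^2 - 3*g*w + 9*w^2

Factor as (a+b)(a^2-ab+b^2) with a=g, b=(3*w).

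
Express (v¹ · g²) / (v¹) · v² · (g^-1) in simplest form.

g*v²

Quotient: g²
Multiply by v² · (g^-1): add exponents.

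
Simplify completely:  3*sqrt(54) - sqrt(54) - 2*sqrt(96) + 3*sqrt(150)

13*sqrt(6)

3*sqrt(54) = 9*sqrt(6); sqrt(54) = 3*sqrt(6); 2*sqrt(96) = 8*sqrt(6); 3*sqrt(150) = 15*sqrt(6)
Combine: (9 - 3 - 8 + 15)·sqrt(6) = 13*sqrt(6)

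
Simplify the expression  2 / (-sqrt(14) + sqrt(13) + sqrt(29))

Group as (sqrt(13) + sqrt(29)) - sqrt(14); multiply by (sqrt(13) + sqrt(29)) + sqrt(14), then rationalise the remaining surd.

(-14*sqrt(14) - sqrt(29) + 15*sqrt(13) + sqrt(5278))/181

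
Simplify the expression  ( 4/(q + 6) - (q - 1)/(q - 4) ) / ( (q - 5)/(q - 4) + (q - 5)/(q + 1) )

(-q^3 - 2*q^2 - 11*q - 10)/(2*q^3 - q^2 - 63*q + 90)

Numerator: 4/(q + 6) - (q - 1)/(q - 4) = (-q^2 - q - 10)/(q^2 + 2*q - 24)
Denominator: (q - 5)/(q - 4) + (q - 5)/(q + 1) = (2*q^2 - 13*q + 15)/(q^2 - 3*q - 4)
Divide: ((-q^2 - q - 10)/(q^2 + 2*q - 24)) · ((q^2 - 3*q - 4)/(2*q^2 - 13*q + 15)) = (-q^3 - 2*q^2 - 11*q - 10)/(2*q^3 - q^2 - 63*q + 90)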